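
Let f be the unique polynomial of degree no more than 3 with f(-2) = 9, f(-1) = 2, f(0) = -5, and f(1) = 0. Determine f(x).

Using the Lagrange interpolation formula with nodes -2, -1, 0, 1:
  L_0(x) = (x + 1)x(x - 1) / -6
  L_1(x) = (x + 2)x(x - 1) / 2
  L_2(x) = (x + 2)(x + 1)(x - 1) / -2
  L_3(x) = (x + 2)(x + 1)x / 6
Then f(x) = 9·L_0(x) + 2·L_1(x) - 5·L_2(x) + 0·L_3(x).
Expanding and collecting terms gives f(x) = 2x^3 + 6x^2 - 3x - 5.
Check: f(0) = -5. ✓

f(x) = 2x^3 + 6x^2 - 3x - 5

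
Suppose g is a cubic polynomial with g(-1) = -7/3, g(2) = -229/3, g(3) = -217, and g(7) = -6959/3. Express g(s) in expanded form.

Write g(s) = as^3 + bs^2 + cs + d. Substituting each data point gives a linear system:
  -a + b - c + d = -7/3
  8a + 4b + 2c + d = -229/3
  27a + 9b + 3c + d = -217
  343a + 49b + 7c + d = -6959/3
Solving the system yields a = -6, b = -5, c = -5/3, d = -5.
So g(s) = -6s^3 - 5s^2 - (5/3)s - 5.
Check: g(-1) = -7/3. ✓

g(s) = -6s^3 - 5s^2 - (5/3)s - 5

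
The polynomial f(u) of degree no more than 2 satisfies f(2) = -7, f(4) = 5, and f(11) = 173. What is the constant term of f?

Write f(u) = au^2 + bu + c. Substituting each data point gives a linear system:
  4a + 2b + c = -7
  16a + 4b + c = 5
  121a + 11b + c = 173
Solving the system yields a = 2, b = -6, c = -3.
So f(u) = 2u² - 6u - 3.
The constant term is -3.

-3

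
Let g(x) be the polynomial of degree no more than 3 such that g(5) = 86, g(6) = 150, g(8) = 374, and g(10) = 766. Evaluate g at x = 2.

14

Write g(x) = ax^3 + bx^2 + cx + d. Substituting each data point gives a linear system:
  125a + 25b + 5c + d = 86
  216a + 36b + 6c + d = 150
  512a + 64b + 8c + d = 374
  1000a + 100b + 10c + d = 766
Solving the system yields a = 1, b = -3, c = 6, d = 6.
So g(x) = x³ - 3x² + 6x + 6.
Then g(2) = 14.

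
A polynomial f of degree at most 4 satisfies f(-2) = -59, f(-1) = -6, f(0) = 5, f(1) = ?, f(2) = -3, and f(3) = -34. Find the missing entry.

On equispaced nodes a degree-4 polynomial has vanishing fifth forward difference, so
  - f(-2) + 5·f(-1) - 10·f(0) + 10·f(1) - 5·f(2) + f(3) = 0.
Substituting the known values and solving for f(1):
  10·f(1) = 40
  f(1) = 4.

4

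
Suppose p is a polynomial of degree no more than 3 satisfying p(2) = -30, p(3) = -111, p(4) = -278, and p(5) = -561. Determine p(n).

Using the Lagrange interpolation formula with nodes 2, 3, 4, 5:
  L_0(n) = (n - 3)(n - 4)(n - 5) / -6
  L_1(n) = (n - 2)(n - 4)(n - 5) / 2
  L_2(n) = (n - 2)(n - 3)(n - 5) / -2
  L_3(n) = (n - 2)(n - 3)(n - 4) / 6
Then p(n) = -30·L_0(n) - 111·L_1(n) - 278·L_2(n) - 561·L_3(n).
Expanding and collecting terms gives p(n) = -5n³ + 2n² + 4n - 6.
Check: p(4) = -278. ✓

p(n) = -5n^3 + 2n^2 + 4n - 6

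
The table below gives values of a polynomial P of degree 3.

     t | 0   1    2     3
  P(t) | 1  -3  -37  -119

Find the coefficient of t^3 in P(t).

-3

Write P(t) = at^3 + bt^2 + ct + d. Substituting each data point gives a linear system:
  d = 1
  a + b + c + d = -3
  8a + 4b + 2c + d = -37
  27a + 9b + 3c + d = -119
Solving the system yields a = -3, b = -6, c = 5, d = 1.
So P(t) = -3t³ - 6t² + 5t + 1.
The leading coefficient is -3.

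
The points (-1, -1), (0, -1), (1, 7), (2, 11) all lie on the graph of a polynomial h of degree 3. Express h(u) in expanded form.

Write h(u) = au^3 + bu^2 + cu + d. Substituting each data point gives a linear system:
  -a + b - c + d = -1
  d = -1
  a + b + c + d = 7
  8a + 4b + 2c + d = 11
Solving the system yields a = -2, b = 4, c = 6, d = -1.
So h(u) = -2u³ + 4u² + 6u - 1.
Check: h(0) = -1. ✓

h(u) = -2u^3 + 4u^2 + 6u - 1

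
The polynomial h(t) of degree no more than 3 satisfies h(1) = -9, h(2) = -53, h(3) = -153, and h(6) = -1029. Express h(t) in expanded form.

h(t) = -4t^3 - 4t^2 - 4t + 3

Write h(t) = at^3 + bt^2 + ct + d. Substituting each data point gives a linear system:
  a + b + c + d = -9
  8a + 4b + 2c + d = -53
  27a + 9b + 3c + d = -153
  216a + 36b + 6c + d = -1029
Solving the system yields a = -4, b = -4, c = -4, d = 3.
So h(t) = -4t³ - 4t² - 4t + 3.
Check: h(1) = -9. ✓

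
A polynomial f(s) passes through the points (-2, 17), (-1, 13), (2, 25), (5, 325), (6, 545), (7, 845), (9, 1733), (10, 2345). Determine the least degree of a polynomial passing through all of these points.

3

Divided differences on the nodes -2, -1, 2, 5, 6, 7, 9, 10:
  order 0: 17  13  25  325  545  845  1733  2345
  order 1: -4  4  100  220  300  444  612
  order 2: 2  16  30  40  48  56
  order 3: 2  2  2  2  2
  order 4: 0  0  0  0
  order 5: 0  0  0
  order 6: 0  0
  order 7: 0
The order-3 divided differences are all 2 (nonzero) and every higher order vanishes, so the data lies on a polynomial of degree exactly 3.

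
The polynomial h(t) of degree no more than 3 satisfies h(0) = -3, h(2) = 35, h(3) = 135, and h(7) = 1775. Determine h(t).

h(t) = 5t^3 + 2t^2 - 5t - 3

Write h(t) = at^3 + bt^2 + ct + d. Substituting each data point gives a linear system:
  d = -3
  8a + 4b + 2c + d = 35
  27a + 9b + 3c + d = 135
  343a + 49b + 7c + d = 1775
Solving the system yields a = 5, b = 2, c = -5, d = -3.
So h(t) = 5t^3 + 2t^2 - 5t - 3.
Check: h(7) = 1775. ✓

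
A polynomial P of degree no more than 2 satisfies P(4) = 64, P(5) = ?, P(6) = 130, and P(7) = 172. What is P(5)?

The 3 known points determine the degree-2 polynomial uniquely.
Write P(n) = an^2 + bn + c. Substituting each data point gives a linear system:
  16a + 4b + c = 64
  36a + 6b + c = 130
  49a + 7b + c = 172
Solving the system yields a = 3, b = 3, c = 4.
So P(n) = 3n^2 + 3n + 4.
Then P(5) = 94.

94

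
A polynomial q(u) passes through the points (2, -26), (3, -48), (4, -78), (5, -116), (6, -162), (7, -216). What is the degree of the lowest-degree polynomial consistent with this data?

Forward differences of the values at u = 2, 3, 4, 5, 6, 7:
  q  : -26  -48  -78  -116  -162  -216
  Δ  : -22  -30  -38  -46  -54
  Δ^2: -8  -8  -8  -8
  Δ^3: 0  0  0
  Δ^4: 0  0
  Δ^5: 0
The second differences are constant (-8) and nonzero, while all higher differences vanish, so the minimal degree is 2.

2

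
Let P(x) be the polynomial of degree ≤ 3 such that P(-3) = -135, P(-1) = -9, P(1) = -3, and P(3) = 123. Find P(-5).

Using the Lagrange interpolation formula with nodes -3, -1, 1, 3:
  L_0(x) = (x + 1)(x - 1)(x - 3) / -48
  L_1(x) = (x + 3)(x - 1)(x - 3) / 16
  L_2(x) = (x + 3)(x + 1)(x - 3) / -16
  L_3(x) = (x + 3)(x + 1)(x - 1) / 48
Then P(x) = -135·L_0(x) - 9·L_1(x) - 3·L_2(x) + 123·L_3(x).
Expanding and collecting terms gives P(x) = 5x³ - 2x - 6.
Evaluating at x = -5: P(-5) = -621.

-621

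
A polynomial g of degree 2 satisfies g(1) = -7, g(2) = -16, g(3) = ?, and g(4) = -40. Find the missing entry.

-27

The 3 known points determine the degree-2 polynomial uniquely.
Write g(u) = au^2 + bu + c. Substituting each data point gives a linear system:
  a + b + c = -7
  4a + 2b + c = -16
  16a + 4b + c = -40
Solving the system yields a = -1, b = -6, c = 0.
So g(u) = -u^2 - 6u.
Then g(3) = -27.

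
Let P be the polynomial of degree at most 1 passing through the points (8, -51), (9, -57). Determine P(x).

Write P(x) = ax + b. Substituting each data point gives a linear system:
  8a + b = -51
  9a + b = -57
Solving the system yields a = -6, b = -3.
So P(x) = -6x - 3.
Check: P(9) = -57. ✓

P(x) = -6x - 3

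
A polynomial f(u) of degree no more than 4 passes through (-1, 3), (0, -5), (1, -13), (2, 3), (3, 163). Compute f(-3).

Forward differences of the values at u = -1, 0, 1, 2, 3:
  f  : 3  -5  -13  3  163
  Δ  : -8  -8  16  160
  Δ^2: 0  24  144
  Δ^3: 24  120
  Δ^4: 96
The fourth differences are constant, confirming degree 4.
Interpolating (Newton forward form) and evaluating at u = -3 gives f(-3) = 403.

403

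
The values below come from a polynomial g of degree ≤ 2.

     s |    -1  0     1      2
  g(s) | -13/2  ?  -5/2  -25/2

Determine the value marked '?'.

The 3 known points determine the degree-2 polynomial uniquely.
Write g(s) = as^2 + bs + c. Substituting each data point gives a linear system:
  a - b + c = -13/2
  a + b + c = -5/2
  4a + 2b + c = -25/2
Solving the system yields a = -4, b = 2, c = -1/2.
So g(s) = -4s^2 + 2s - 1/2.
Then g(0) = -1/2.

-1/2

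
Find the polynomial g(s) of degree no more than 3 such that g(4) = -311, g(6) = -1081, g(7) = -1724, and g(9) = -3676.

g(s) = -5s^3 - s^2 + 5s + 5

Write g(s) = as^3 + bs^2 + cs + d. Substituting each data point gives a linear system:
  64a + 16b + 4c + d = -311
  216a + 36b + 6c + d = -1081
  343a + 49b + 7c + d = -1724
  729a + 81b + 9c + d = -3676
Solving the system yields a = -5, b = -1, c = 5, d = 5.
So g(s) = -5s^3 - s^2 + 5s + 5.
Check: g(4) = -311. ✓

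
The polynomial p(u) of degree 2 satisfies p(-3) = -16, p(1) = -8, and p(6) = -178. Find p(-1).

Write p(u) = au^2 + bu + c. Substituting each data point gives a linear system:
  9a - 3b + c = -16
  a + b + c = -8
  36a + 6b + c = -178
Solving the system yields a = -4, b = -6, c = 2.
So p(u) = -4u² - 6u + 2.
Then p(-1) = 4.

4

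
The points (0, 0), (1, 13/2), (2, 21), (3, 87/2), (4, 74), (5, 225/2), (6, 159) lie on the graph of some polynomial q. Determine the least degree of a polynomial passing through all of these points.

Forward differences of the values at s = 0, 1, 2, 3, 4, 5, 6:
  q  : 0  13/2  21  87/2  74  225/2  159
  Δ  : 13/2  29/2  45/2  61/2  77/2  93/2
  Δ^2: 8  8  8  8  8
  Δ^3: 0  0  0  0
  Δ^4: 0  0  0
  Δ^5: 0  0
  Δ^6: 0
The second differences are constant (8) and nonzero, while all higher differences vanish, so the minimal degree is 2.

2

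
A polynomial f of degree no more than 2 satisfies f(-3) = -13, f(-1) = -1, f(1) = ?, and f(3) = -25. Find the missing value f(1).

The 3 known points determine the degree-2 polynomial uniquely.
Write f(s) = as^2 + bs + c. Substituting each data point gives a linear system:
  9a - 3b + c = -13
  a - b + c = -1
  9a + 3b + c = -25
Solving the system yields a = -2, b = -2, c = -1.
So f(s) = -2s^2 - 2s - 1.
Then f(1) = -5.

-5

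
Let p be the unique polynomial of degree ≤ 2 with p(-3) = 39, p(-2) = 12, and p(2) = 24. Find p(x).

Using the Lagrange interpolation formula with nodes -3, -2, 2:
  L_0(x) = (x + 2)(x - 2) / 5
  L_1(x) = (x + 3)(x - 2) / -4
  L_2(x) = (x + 3)(x + 2) / 20
Then p(x) = 39·L_0(x) + 12·L_1(x) + 24·L_2(x).
Expanding and collecting terms gives p(x) = 6x² + 3x - 6.
Check: p(-3) = 39. ✓

p(x) = 6x^2 + 3x - 6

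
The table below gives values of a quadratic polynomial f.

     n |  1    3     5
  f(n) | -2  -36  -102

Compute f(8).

Write f(n) = an^2 + bn + c. Substituting each data point gives a linear system:
  a + b + c = -2
  9a + 3b + c = -36
  25a + 5b + c = -102
Solving the system yields a = -4, b = -1, c = 3.
So f(n) = -4n^2 - n + 3.
Then f(8) = -261.

-261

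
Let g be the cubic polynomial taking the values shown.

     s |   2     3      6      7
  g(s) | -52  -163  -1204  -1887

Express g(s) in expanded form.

g(s) = -5s^3 - 4s^2 + 4s - 4

Write g(s) = as^3 + bs^2 + cs + d. Substituting each data point gives a linear system:
  8a + 4b + 2c + d = -52
  27a + 9b + 3c + d = -163
  216a + 36b + 6c + d = -1204
  343a + 49b + 7c + d = -1887
Solving the system yields a = -5, b = -4, c = 4, d = -4.
So g(s) = -5s^3 - 4s^2 + 4s - 4.
Check: g(6) = -1204. ✓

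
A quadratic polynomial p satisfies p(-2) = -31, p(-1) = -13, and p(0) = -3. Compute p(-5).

Forward differences of the values at s = -2, -1, 0:
  p  : -31  -13  -3
  Δ  : 18  10
  Δ^2: -8
The second differences are constant, confirming degree 2.
Interpolating (Newton forward form) and evaluating at s = -5 gives p(-5) = -133.

-133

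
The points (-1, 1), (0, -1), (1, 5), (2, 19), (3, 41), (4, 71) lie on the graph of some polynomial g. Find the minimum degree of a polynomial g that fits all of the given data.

2

Forward differences of the values at x = -1, 0, 1, 2, 3, 4:
  g  : 1  -1  5  19  41  71
  Δ  : -2  6  14  22  30
  Δ^2: 8  8  8  8
  Δ^3: 0  0  0
  Δ^4: 0  0
  Δ^5: 0
The second differences are constant (8) and nonzero, while all higher differences vanish, so the minimal degree is 2.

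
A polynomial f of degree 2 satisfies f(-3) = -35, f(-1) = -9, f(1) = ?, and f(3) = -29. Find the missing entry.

The 3 known points determine the degree-2 polynomial uniquely.
Write f(t) = at^2 + bt + c. Substituting each data point gives a linear system:
  9a - 3b + c = -35
  a - b + c = -9
  9a + 3b + c = -29
Solving the system yields a = -3, b = 1, c = -5.
So f(t) = -3t^2 + t - 5.
Then f(1) = -7.

-7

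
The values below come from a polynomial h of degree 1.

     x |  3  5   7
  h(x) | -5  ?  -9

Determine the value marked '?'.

-7

On equispaced nodes a degree-1 polynomial has vanishing second forward difference, so
  h(3) - 2·h(5) + h(7) = 0.
Substituting the known values and solving for h(5):
  -2·h(5) = 14
  h(5) = -7.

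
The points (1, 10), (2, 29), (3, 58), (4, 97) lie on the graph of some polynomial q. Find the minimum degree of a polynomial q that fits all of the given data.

2

Forward differences of the values at u = 1, 2, 3, 4:
  q  : 10  29  58  97
  Δ  : 19  29  39
  Δ^2: 10  10
  Δ^3: 0
The second differences are constant (10) and nonzero, while all higher differences vanish, so the minimal degree is 2.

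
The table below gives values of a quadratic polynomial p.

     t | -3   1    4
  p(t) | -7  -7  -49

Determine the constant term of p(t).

-1

Write p(t) = at^2 + bt + c. Substituting each data point gives a linear system:
  9a - 3b + c = -7
  a + b + c = -7
  16a + 4b + c = -49
Solving the system yields a = -2, b = -4, c = -1.
So p(t) = -2t^2 - 4t - 1.
The constant term is -1.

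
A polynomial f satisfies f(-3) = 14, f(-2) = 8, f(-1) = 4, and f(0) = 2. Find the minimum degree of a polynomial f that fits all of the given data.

2

Forward differences of the values at t = -3, -2, -1, 0:
  f  : 14  8  4  2
  Δ  : -6  -4  -2
  Δ^2: 2  2
  Δ^3: 0
The second differences are constant (2) and nonzero, while all higher differences vanish, so the minimal degree is 2.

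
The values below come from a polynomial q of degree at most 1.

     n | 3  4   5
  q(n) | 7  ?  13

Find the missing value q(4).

The 2 known points determine the degree-1 polynomial uniquely.
Write q(n) = an + b. Substituting each data point gives a linear system:
  3a + b = 7
  5a + b = 13
Solving the system yields a = 3, b = -2.
So q(n) = 3n - 2.
Then q(4) = 10.

10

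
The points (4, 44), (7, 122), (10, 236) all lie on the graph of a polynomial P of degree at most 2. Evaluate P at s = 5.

66

Forward differences of the values at s = 4, 7, 10:
  P  : 44  122  236
  Δ  : 78  114
  Δ^2: 36
The second differences are constant, confirming degree 2.
Interpolating (Newton forward form) and evaluating at s = 5 gives P(5) = 66.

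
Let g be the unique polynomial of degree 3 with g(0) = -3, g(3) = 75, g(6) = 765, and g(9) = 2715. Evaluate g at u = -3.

-117

Using the Lagrange interpolation formula with nodes 0, 3, 6, 9:
  L_0(u) = (u - 3)(u - 6)(u - 9) / -162
  L_1(u) = u(u - 6)(u - 9) / 54
  L_2(u) = u(u - 3)(u - 9) / -54
  L_3(u) = u(u - 3)(u - 6) / 162
Then g(u) = -3·L_0(u) + 75·L_1(u) + 765·L_2(u) + 2715·L_3(u).
Expanding and collecting terms gives g(u) = 4u^3 - 2u^2 - 4u - 3.
Evaluating at u = -3: g(-3) = -117.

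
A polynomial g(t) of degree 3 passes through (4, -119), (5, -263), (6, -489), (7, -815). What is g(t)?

g(t) = -3t^3 + 4t^2 + 3t - 3

Write g(t) = at^3 + bt^2 + ct + d. Substituting each data point gives a linear system:
  64a + 16b + 4c + d = -119
  125a + 25b + 5c + d = -263
  216a + 36b + 6c + d = -489
  343a + 49b + 7c + d = -815
Solving the system yields a = -3, b = 4, c = 3, d = -3.
So g(t) = -3t^3 + 4t^2 + 3t - 3.
Check: g(4) = -119. ✓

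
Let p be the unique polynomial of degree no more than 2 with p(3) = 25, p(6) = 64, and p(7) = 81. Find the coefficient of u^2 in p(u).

1

Write p(u) = au^2 + bu + c. Substituting each data point gives a linear system:
  9a + 3b + c = 25
  36a + 6b + c = 64
  49a + 7b + c = 81
Solving the system yields a = 1, b = 4, c = 4.
So p(u) = u² + 4u + 4.
The leading coefficient is 1.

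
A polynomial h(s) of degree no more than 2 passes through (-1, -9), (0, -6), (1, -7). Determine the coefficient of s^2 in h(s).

-2

Write h(s) = as^2 + bs + c. Substituting each data point gives a linear system:
  a - b + c = -9
  c = -6
  a + b + c = -7
Solving the system yields a = -2, b = 1, c = -6.
So h(s) = -2s² + s - 6.
The leading coefficient is -2.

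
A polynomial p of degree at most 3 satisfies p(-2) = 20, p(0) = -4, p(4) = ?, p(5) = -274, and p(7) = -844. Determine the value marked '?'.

The 4 known points determine the degree-3 polynomial uniquely.
Write p(u) = au^3 + bu^2 + cu + d. Substituting each data point gives a linear system:
  -8a + 4b - 2c + d = 20
  d = -4
  125a + 25b + 5c + d = -274
  343a + 49b + 7c + d = -844
Solving the system yields a = -3, b = 3, c = 6, d = -4.
So p(u) = -3u^3 + 3u^2 + 6u - 4.
Then p(4) = -124.

-124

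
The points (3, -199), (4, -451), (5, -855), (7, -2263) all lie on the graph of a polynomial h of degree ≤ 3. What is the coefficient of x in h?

-2

Write h(x) = ax^3 + bx^2 + cx + d. Substituting each data point gives a linear system:
  27a + 9b + 3c + d = -199
  64a + 16b + 4c + d = -451
  125a + 25b + 5c + d = -855
  343a + 49b + 7c + d = -2263
Solving the system yields a = -6, b = -4, c = -2, d = 5.
So h(x) = -6x^3 - 4x^2 - 2x + 5.
The coefficient of x is -2.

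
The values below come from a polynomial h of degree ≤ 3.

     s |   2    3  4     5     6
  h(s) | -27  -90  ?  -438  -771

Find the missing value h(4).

-219

On equispaced nodes a degree-3 polynomial has vanishing fourth forward difference, so
  h(2) - 4·h(3) + 6·h(4) - 4·h(5) + h(6) = 0.
Substituting the known values and solving for h(4):
  6·h(4) = -1314
  h(4) = -219.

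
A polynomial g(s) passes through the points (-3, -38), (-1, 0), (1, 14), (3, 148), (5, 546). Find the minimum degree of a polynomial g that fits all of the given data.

Forward differences of the values at s = -3, -1, 1, 3, 5:
  g  : -38  0  14  148  546
  Δ  : 38  14  134  398
  Δ^2: -24  120  264
  Δ^3: 144  144
  Δ^4: 0
The third differences are constant (144) and nonzero, while all higher differences vanish, so the minimal degree is 3.

3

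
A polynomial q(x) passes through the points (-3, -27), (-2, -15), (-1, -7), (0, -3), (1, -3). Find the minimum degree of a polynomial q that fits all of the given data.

2

Forward differences of the values at x = -3, -2, -1, 0, 1:
  q  : -27  -15  -7  -3  -3
  Δ  : 12  8  4  0
  Δ^2: -4  -4  -4
  Δ^3: 0  0
  Δ^4: 0
The second differences are constant (-4) and nonzero, while all higher differences vanish, so the minimal degree is 2.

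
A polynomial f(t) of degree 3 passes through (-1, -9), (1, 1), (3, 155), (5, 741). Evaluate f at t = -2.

Forward differences of the values at t = -1, 1, 3, 5:
  f  : -9  1  155  741
  Δ  : 10  154  586
  Δ^2: 144  432
  Δ^3: 288
The third differences are constant, confirming degree 3.
Interpolating (Newton forward form) and evaluating at t = -2 gives f(-2) = -50.

-50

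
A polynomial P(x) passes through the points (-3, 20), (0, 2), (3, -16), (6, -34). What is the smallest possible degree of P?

1

Forward differences of the values at x = -3, 0, 3, 6:
  P  : 20  2  -16  -34
  Δ  : -18  -18  -18
  Δ^2: 0  0
  Δ^3: 0
The first differences are constant (-18) and nonzero, while all higher differences vanish, so the minimal degree is 1.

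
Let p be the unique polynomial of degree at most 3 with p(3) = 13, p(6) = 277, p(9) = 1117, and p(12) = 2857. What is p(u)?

p(u) = 2u^3 - 4u^2 - 2u + 1

Write p(u) = au^3 + bu^2 + cu + d. Substituting each data point gives a linear system:
  27a + 9b + 3c + d = 13
  216a + 36b + 6c + d = 277
  729a + 81b + 9c + d = 1117
  1728a + 144b + 12c + d = 2857
Solving the system yields a = 2, b = -4, c = -2, d = 1.
So p(u) = 2u³ - 4u² - 2u + 1.
Check: p(9) = 1117. ✓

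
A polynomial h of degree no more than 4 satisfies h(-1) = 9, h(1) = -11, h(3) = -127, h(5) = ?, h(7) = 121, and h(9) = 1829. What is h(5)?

On equispaced nodes a degree-4 polynomial has vanishing fifth forward difference, so
  - h(-1) + 5·h(1) - 10·h(3) + 10·h(5) - 5·h(7) + h(9) = 0.
Substituting the known values and solving for h(5):
  10·h(5) = -2430
  h(5) = -243.

-243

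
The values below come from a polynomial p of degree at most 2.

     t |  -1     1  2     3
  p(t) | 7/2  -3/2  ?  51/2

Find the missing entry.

8

The 3 known points determine the degree-2 polynomial uniquely.
Write p(t) = at^2 + bt + c. Substituting each data point gives a linear system:
  a - b + c = 7/2
  a + b + c = -3/2
  9a + 3b + c = 51/2
Solving the system yields a = 4, b = -5/2, c = -3.
So p(t) = 4t² - (5/2)t - 3.
Then p(2) = 8.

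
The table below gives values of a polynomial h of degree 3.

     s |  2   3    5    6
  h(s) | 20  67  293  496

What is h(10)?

2188

Write h(s) = as^3 + bs^2 + cs + d. Substituting each data point gives a linear system:
  8a + 4b + 2c + d = 20
  27a + 9b + 3c + d = 67
  125a + 25b + 5c + d = 293
  216a + 36b + 6c + d = 496
Solving the system yields a = 2, b = 2, c = -1, d = -2.
So h(s) = 2s^3 + 2s^2 - s - 2.
Then h(10) = 2188.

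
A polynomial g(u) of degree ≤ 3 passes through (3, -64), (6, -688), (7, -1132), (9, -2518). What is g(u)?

g(u) = -4u^3 + 5u^2 - u + 2

Using the Lagrange interpolation formula with nodes 3, 6, 7, 9:
  L_0(u) = (u - 6)(u - 7)(u - 9) / -72
  L_1(u) = (u - 3)(u - 7)(u - 9) / 9
  L_2(u) = (u - 3)(u - 6)(u - 9) / -8
  L_3(u) = (u - 3)(u - 6)(u - 7) / 36
Then g(u) = -64·L_0(u) - 688·L_1(u) - 1132·L_2(u) - 2518·L_3(u).
Expanding and collecting terms gives g(u) = -4u^3 + 5u^2 - u + 2.
Check: g(7) = -1132. ✓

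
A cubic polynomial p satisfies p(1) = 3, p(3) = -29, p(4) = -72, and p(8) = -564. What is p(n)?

p(n) = -n^3 - n^2 + n + 4

Write p(n) = an^3 + bn^2 + cn + d. Substituting each data point gives a linear system:
  a + b + c + d = 3
  27a + 9b + 3c + d = -29
  64a + 16b + 4c + d = -72
  512a + 64b + 8c + d = -564
Solving the system yields a = -1, b = -1, c = 1, d = 4.
So p(n) = -n^3 - n^2 + n + 4.
Check: p(1) = 3. ✓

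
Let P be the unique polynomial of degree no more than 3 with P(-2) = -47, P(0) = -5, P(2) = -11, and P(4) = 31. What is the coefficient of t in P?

1

Write P(t) = at^3 + bt^2 + ct + d. Substituting each data point gives a linear system:
  -8a + 4b - 2c + d = -47
  d = -5
  8a + 4b + 2c + d = -11
  64a + 16b + 4c + d = 31
Solving the system yields a = 2, b = -6, c = 1, d = -5.
So P(t) = 2t³ - 6t² + t - 5.
The coefficient of t is 1.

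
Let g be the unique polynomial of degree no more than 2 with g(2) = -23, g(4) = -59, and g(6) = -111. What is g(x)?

Using the Lagrange interpolation formula with nodes 2, 4, 6:
  L_0(x) = (x - 4)(x - 6) / 8
  L_1(x) = (x - 2)(x - 6) / -4
  L_2(x) = (x - 2)(x - 4) / 8
Then g(x) = -23·L_0(x) - 59·L_1(x) - 111·L_2(x).
Expanding and collecting terms gives g(x) = -2x² - 6x - 3.
Check: g(6) = -111. ✓

g(x) = -2x^2 - 6x - 3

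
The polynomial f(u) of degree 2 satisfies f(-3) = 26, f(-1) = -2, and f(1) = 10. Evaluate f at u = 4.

103

Write f(u) = au^2 + bu + c. Substituting each data point gives a linear system:
  9a - 3b + c = 26
  a - b + c = -2
  a + b + c = 10
Solving the system yields a = 5, b = 6, c = -1.
So f(u) = 5u² + 6u - 1.
Then f(4) = 103.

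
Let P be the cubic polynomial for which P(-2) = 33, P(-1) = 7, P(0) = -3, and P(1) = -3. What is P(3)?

3

Write P(t) = at^3 + bt^2 + ct + d. Substituting each data point gives a linear system:
  -8a + 4b - 2c + d = 33
  -a + b - c + d = 7
  d = -3
  a + b + c + d = -3
Solving the system yields a = -1, b = 5, c = -4, d = -3.
So P(t) = -t^3 + 5t^2 - 4t - 3.
Then P(3) = 3.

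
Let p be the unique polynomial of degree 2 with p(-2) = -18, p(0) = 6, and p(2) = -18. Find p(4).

-90

Write p(u) = au^2 + bu + c. Substituting each data point gives a linear system:
  4a - 2b + c = -18
  c = 6
  4a + 2b + c = -18
Solving the system yields a = -6, b = 0, c = 6.
So p(u) = -6u^2 + 6.
Then p(4) = -90.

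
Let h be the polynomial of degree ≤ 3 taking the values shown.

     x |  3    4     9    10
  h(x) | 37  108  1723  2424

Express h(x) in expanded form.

Using the Lagrange interpolation formula with nodes 3, 4, 9, 10:
  L_0(x) = (x - 4)(x - 9)(x - 10) / -42
  L_1(x) = (x - 3)(x - 9)(x - 10) / 30
  L_2(x) = (x - 3)(x - 4)(x - 10) / -30
  L_3(x) = (x - 3)(x - 4)(x - 9) / 42
Then h(x) = 37·L_0(x) + 108·L_1(x) + 1723·L_2(x) + 2424·L_3(x).
Expanding and collecting terms gives h(x) = 3x^3 - 6x^2 + 2x + 4.
Check: h(3) = 37. ✓

h(x) = 3x^3 - 6x^2 + 2x + 4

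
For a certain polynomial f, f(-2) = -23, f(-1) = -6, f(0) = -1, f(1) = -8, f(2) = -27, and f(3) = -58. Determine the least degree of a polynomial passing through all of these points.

Forward differences of the values at x = -2, -1, 0, 1, 2, 3:
  f  : -23  -6  -1  -8  -27  -58
  Δ  : 17  5  -7  -19  -31
  Δ^2: -12  -12  -12  -12
  Δ^3: 0  0  0
  Δ^4: 0  0
  Δ^5: 0
The second differences are constant (-12) and nonzero, while all higher differences vanish, so the minimal degree is 2.

2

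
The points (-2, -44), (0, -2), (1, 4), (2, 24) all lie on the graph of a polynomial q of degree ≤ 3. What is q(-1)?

Using the Lagrange interpolation formula with nodes -2, 0, 1, 2:
  L_0(n) = n(n - 1)(n - 2) / -24
  L_1(n) = (n + 2)(n - 1)(n - 2) / 4
  L_2(n) = (n + 2)n(n - 2) / -3
  L_3(n) = (n + 2)n(n - 1) / 8
Then q(n) = -44·L_0(n) - 2·L_1(n) + 4·L_2(n) + 24·L_3(n).
Expanding and collecting terms gives q(n) = 3n^3 - 2n^2 + 5n - 2.
Evaluating at n = -1: q(-1) = -12.

-12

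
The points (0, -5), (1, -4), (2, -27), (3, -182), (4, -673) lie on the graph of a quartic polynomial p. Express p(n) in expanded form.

Write p(n) = an^4 + bn^3 + cn^2 + dn + e. Substituting each data point gives a linear system:
  e = -5
  a + b + c + d + e = -4
  16a + 8b + 4c + 2d + e = -27
  81a + 27b + 9c + 3d + e = -182
  256a + 64b + 16c + 4d + e = -673
Solving the system yields a = -4, b = 6, c = -2, d = 1, e = -5.
So p(n) = -4n^4 + 6n^3 - 2n^2 + n - 5.
Check: p(2) = -27. ✓

p(n) = -4n^4 + 6n^3 - 2n^2 + n - 5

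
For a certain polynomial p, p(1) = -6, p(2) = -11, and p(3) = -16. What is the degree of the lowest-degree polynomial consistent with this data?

1

Forward differences of the values at x = 1, 2, 3:
  p  : -6  -11  -16
  Δ  : -5  -5
  Δ^2: 0
The first differences are constant (-5) and nonzero, while all higher differences vanish, so the minimal degree is 1.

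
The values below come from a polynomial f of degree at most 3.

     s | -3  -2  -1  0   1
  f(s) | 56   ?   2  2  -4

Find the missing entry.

The 4 known points determine the degree-3 polynomial uniquely.
Write f(s) = as^3 + bs^2 + cs + d. Substituting each data point gives a linear system:
  -27a + 9b - 3c + d = 56
  -a + b - c + d = 2
  d = 2
  a + b + c + d = -4
Solving the system yields a = -3, b = -3, c = 0, d = 2.
So f(s) = -3s³ - 3s² + 2.
Then f(-2) = 14.

14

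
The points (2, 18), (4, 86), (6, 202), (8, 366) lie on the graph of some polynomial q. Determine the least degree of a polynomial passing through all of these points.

2

Forward differences of the values at n = 2, 4, 6, 8:
  q  : 18  86  202  366
  Δ  : 68  116  164
  Δ^2: 48  48
  Δ^3: 0
The second differences are constant (48) and nonzero, while all higher differences vanish, so the minimal degree is 2.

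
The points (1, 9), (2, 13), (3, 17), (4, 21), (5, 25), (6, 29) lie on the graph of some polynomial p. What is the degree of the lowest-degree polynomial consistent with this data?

1

Forward differences of the values at u = 1, 2, 3, 4, 5, 6:
  p  : 9  13  17  21  25  29
  Δ  : 4  4  4  4  4
  Δ^2: 0  0  0  0
  Δ^3: 0  0  0
  Δ^4: 0  0
  Δ^5: 0
The first differences are constant (4) and nonzero, while all higher differences vanish, so the minimal degree is 1.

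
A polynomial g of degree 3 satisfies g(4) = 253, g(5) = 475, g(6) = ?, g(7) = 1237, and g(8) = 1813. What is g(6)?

On equispaced nodes a degree-3 polynomial has vanishing fourth forward difference, so
  g(4) - 4·g(5) + 6·g(6) - 4·g(7) + g(8) = 0.
Substituting the known values and solving for g(6):
  6·g(6) = 4782
  g(6) = 797.

797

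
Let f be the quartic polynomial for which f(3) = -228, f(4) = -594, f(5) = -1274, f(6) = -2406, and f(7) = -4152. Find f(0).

Write f(s) = as^4 + bs^3 + cs^2 + ds + e. Substituting each data point gives a linear system:
  81a + 27b + 9c + 3d + e = -228
  256a + 64b + 16c + 4d + e = -594
  625a + 125b + 25c + 5d + e = -1274
  1296a + 216b + 36c + 6d + e = -2406
  2401a + 343b + 49c + 7d + e = -4152
Solving the system yields a = -1, b = -5, c = 0, d = -6, e = 6.
So f(s) = -s⁴ - 5s³ - 6s + 6.
Then f(0) = 6.

6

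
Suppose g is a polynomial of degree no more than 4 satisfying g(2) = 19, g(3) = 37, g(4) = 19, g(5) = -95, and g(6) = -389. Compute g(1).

Write g(n) = an^4 + bn^3 + cn^2 + dn + e. Substituting each data point gives a linear system:
  16a + 8b + 4c + 2d + e = 19
  81a + 27b + 9c + 3d + e = 37
  256a + 64b + 16c + 4d + e = 19
  625a + 125b + 25c + 5d + e = -95
  1296a + 216b + 36c + 6d + e = -389
Solving the system yields a = -1, b = 4, c = 1, d = 2, e = -5.
So g(n) = -n⁴ + 4n³ + n² + 2n - 5.
Then g(1) = 1.

1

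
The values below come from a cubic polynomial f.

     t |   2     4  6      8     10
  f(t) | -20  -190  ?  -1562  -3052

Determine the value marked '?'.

The 4 known points determine the degree-3 polynomial uniquely.
Write f(t) = at^3 + bt^2 + ct + d. Substituting each data point gives a linear system:
  8a + 4b + 2c + d = -20
  64a + 16b + 4c + d = -190
  512a + 64b + 8c + d = -1562
  1000a + 100b + 10c + d = -3052
Solving the system yields a = -3, b = -1, c = 5, d = -2.
So f(t) = -3t³ - t² + 5t - 2.
Then f(6) = -656.

-656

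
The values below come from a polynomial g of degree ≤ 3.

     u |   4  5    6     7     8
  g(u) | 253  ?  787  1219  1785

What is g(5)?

471

On equispaced nodes a degree-3 polynomial has vanishing fourth forward difference, so
  g(4) - 4·g(5) + 6·g(6) - 4·g(7) + g(8) = 0.
Substituting the known values and solving for g(5):
  -4·g(5) = -1884
  g(5) = 471.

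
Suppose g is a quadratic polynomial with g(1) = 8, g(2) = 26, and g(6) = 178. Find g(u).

g(u) = 4u^2 + 6u - 2

Write g(u) = au^2 + bu + c. Substituting each data point gives a linear system:
  a + b + c = 8
  4a + 2b + c = 26
  36a + 6b + c = 178
Solving the system yields a = 4, b = 6, c = -2.
So g(u) = 4u^2 + 6u - 2.
Check: g(2) = 26. ✓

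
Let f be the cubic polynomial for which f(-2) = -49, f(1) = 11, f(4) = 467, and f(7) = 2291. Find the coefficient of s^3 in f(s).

6

Write f(s) = as^3 + bs^2 + cs + d. Substituting each data point gives a linear system:
  -8a + 4b - 2c + d = -49
  a + b + c + d = 11
  64a + 16b + 4c + d = 467
  343a + 49b + 7c + d = 2291
Solving the system yields a = 6, b = 4, c = 6, d = -5.
So f(s) = 6s^3 + 4s^2 + 6s - 5.
The leading coefficient is 6.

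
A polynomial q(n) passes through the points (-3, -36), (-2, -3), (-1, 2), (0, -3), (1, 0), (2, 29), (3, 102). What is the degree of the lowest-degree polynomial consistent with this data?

3

Forward differences of the values at n = -3, -2, -1, 0, 1, 2, 3:
  q  : -36  -3  2  -3  0  29  102
  Δ  : 33  5  -5  3  29  73
  Δ^2: -28  -10  8  26  44
  Δ^3: 18  18  18  18
  Δ^4: 0  0  0
  Δ^5: 0  0
  Δ^6: 0
The third differences are constant (18) and nonzero, while all higher differences vanish, so the minimal degree is 3.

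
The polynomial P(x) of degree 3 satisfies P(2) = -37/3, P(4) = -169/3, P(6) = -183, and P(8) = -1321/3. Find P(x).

P(x) = -x^3 + (5/3)x^2 - 4x - 3

Write P(x) = ax^3 + bx^2 + cx + d. Substituting each data point gives a linear system:
  8a + 4b + 2c + d = -37/3
  64a + 16b + 4c + d = -169/3
  216a + 36b + 6c + d = -183
  512a + 64b + 8c + d = -1321/3
Solving the system yields a = -1, b = 5/3, c = -4, d = -3.
So P(x) = -x³ + (5/3)x² - 4x - 3.
Check: P(8) = -1321/3. ✓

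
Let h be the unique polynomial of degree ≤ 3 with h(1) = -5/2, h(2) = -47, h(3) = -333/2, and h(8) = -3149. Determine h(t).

Write h(t) = at^3 + bt^2 + ct + d. Substituting each data point gives a linear system:
  a + b + c + d = -5/2
  8a + 4b + 2c + d = -47
  27a + 9b + 3c + d = -333/2
  512a + 64b + 8c + d = -3149
Solving the system yields a = -6, b = -3/2, c = 2, d = 3.
So h(t) = -6t^3 - (3/2)t^2 + 2t + 3.
Check: h(3) = -333/2. ✓

h(t) = -6t^3 - (3/2)t^2 + 2t + 3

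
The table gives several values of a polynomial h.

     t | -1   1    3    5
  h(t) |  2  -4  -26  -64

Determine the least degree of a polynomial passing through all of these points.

Forward differences of the values at t = -1, 1, 3, 5:
  h  : 2  -4  -26  -64
  Δ  : -6  -22  -38
  Δ^2: -16  -16
  Δ^3: 0
The second differences are constant (-16) and nonzero, while all higher differences vanish, so the minimal degree is 2.

2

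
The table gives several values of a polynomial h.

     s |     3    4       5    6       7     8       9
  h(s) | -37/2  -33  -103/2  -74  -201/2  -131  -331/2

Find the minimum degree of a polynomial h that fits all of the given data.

2

Forward differences of the values at s = 3, 4, 5, 6, 7, 8, 9:
  h  : -37/2  -33  -103/2  -74  -201/2  -131  -331/2
  Δ  : -29/2  -37/2  -45/2  -53/2  -61/2  -69/2
  Δ^2: -4  -4  -4  -4  -4
  Δ^3: 0  0  0  0
  Δ^4: 0  0  0
  Δ^5: 0  0
  Δ^6: 0
The second differences are constant (-4) and nonzero, while all higher differences vanish, so the minimal degree is 2.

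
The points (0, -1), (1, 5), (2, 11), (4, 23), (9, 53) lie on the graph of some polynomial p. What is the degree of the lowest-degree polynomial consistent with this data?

1

Divided differences on the nodes 0, 1, 2, 4, 9:
  order 0: -1  5  11  23  53
  order 1: 6  6  6  6
  order 2: 0  0  0
  order 3: 0  0
  order 4: 0
The order-1 divided differences are all 6 (nonzero) and every higher order vanishes, so the data lies on a polynomial of degree exactly 1.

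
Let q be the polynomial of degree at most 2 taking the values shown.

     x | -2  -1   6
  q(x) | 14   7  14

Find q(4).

2

Using the Lagrange interpolation formula with nodes -2, -1, 6:
  L_0(x) = (x + 1)(x - 6) / 8
  L_1(x) = (x + 2)(x - 6) / -7
  L_2(x) = (x + 2)(x + 1) / 56
Then q(x) = 14·L_0(x) + 7·L_1(x) + 14·L_2(x).
Expanding and collecting terms gives q(x) = x^2 - 4x + 2.
Evaluating at x = 4: q(4) = 2.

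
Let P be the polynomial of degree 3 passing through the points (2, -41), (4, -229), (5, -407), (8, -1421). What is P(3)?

-111

Using the Lagrange interpolation formula with nodes 2, 4, 5, 8:
  L_0(u) = (u - 4)(u - 5)(u - 8) / -36
  L_1(u) = (u - 2)(u - 5)(u - 8) / 8
  L_2(u) = (u - 2)(u - 4)(u - 8) / -9
  L_3(u) = (u - 2)(u - 4)(u - 5) / 72
Then P(u) = -41·L_0(u) - 229·L_1(u) - 407·L_2(u) - 1421·L_3(u).
Expanding and collecting terms gives P(u) = -2u³ - 6u² - 2u + 3.
Evaluating at u = 3: P(3) = -111.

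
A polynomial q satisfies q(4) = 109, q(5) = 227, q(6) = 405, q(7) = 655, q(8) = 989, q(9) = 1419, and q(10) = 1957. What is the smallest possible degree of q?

Forward differences of the values at t = 4, 5, 6, 7, 8, 9, 10:
  q  : 109  227  405  655  989  1419  1957
  Δ  : 118  178  250  334  430  538
  Δ^2: 60  72  84  96  108
  Δ^3: 12  12  12  12
  Δ^4: 0  0  0
  Δ^5: 0  0
  Δ^6: 0
The third differences are constant (12) and nonzero, while all higher differences vanish, so the minimal degree is 3.

3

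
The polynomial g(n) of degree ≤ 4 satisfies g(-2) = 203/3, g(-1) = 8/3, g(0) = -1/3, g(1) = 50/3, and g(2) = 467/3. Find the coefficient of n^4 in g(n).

6

Write g(n) = an^4 + bn^3 + cn^2 + dn + e. Substituting each data point gives a linear system:
  16a - 8b + 4c - 2d + e = 203/3
  a - b + c - d + e = 8/3
  e = -1/3
  a + b + c + d + e = 50/3
  16a + 8b + 4c + 2d + e = 467/3
Solving the system yields a = 6, b = 5, c = 4, d = 2, e = -1/3.
So g(n) = 6n⁴ + 5n³ + 4n² + 2n - 1/3.
The leading coefficient is 6.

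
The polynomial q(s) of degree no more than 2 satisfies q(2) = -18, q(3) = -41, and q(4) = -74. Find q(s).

Using the Lagrange interpolation formula with nodes 2, 3, 4:
  L_0(s) = (s - 3)(s - 4) / 2
  L_1(s) = (s - 2)(s - 4) / -1
  L_2(s) = (s - 2)(s - 3) / 2
Then q(s) = -18·L_0(s) - 41·L_1(s) - 74·L_2(s).
Expanding and collecting terms gives q(s) = -5s^2 + 2s - 2.
Check: q(2) = -18. ✓

q(s) = -5s^2 + 2s - 2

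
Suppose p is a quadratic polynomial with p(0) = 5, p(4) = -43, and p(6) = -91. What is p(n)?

p(n) = -2n^2 - 4n + 5

Using the Lagrange interpolation formula with nodes 0, 4, 6:
  L_0(n) = (n - 4)(n - 6) / 24
  L_1(n) = n(n - 6) / -8
  L_2(n) = n(n - 4) / 12
Then p(n) = 5·L_0(n) - 43·L_1(n) - 91·L_2(n).
Expanding and collecting terms gives p(n) = -2n^2 - 4n + 5.
Check: p(0) = 5. ✓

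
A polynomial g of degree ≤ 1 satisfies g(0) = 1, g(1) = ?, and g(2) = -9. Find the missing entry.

-4

On equispaced nodes a degree-1 polynomial has vanishing second forward difference, so
  g(0) - 2·g(1) + g(2) = 0.
Substituting the known values and solving for g(1):
  -2·g(1) = 8
  g(1) = -4.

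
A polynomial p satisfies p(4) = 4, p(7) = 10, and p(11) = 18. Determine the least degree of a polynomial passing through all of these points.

1

Divided differences on the nodes 4, 7, 11:
  order 0: 4  10  18
  order 1: 2  2
  order 2: 0
The order-1 divided differences are all 2 (nonzero) and every higher order vanishes, so the data lies on a polynomial of degree exactly 1.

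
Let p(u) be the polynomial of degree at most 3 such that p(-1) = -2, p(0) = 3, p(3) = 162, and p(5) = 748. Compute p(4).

383

Write p(u) = au^3 + bu^2 + cu + d. Substituting each data point gives a linear system:
  -a + b - c + d = -2
  d = 3
  27a + 9b + 3c + d = 162
  125a + 25b + 5c + d = 748
Solving the system yields a = 6, b = 0, c = -1, d = 3.
So p(u) = 6u^3 - u + 3.
Then p(4) = 383.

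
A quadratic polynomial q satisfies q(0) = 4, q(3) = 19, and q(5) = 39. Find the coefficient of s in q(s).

2

Write q(s) = as^2 + bs + c. Substituting each data point gives a linear system:
  c = 4
  9a + 3b + c = 19
  25a + 5b + c = 39
Solving the system yields a = 1, b = 2, c = 4.
So q(s) = s² + 2s + 4.
The coefficient of s is 2.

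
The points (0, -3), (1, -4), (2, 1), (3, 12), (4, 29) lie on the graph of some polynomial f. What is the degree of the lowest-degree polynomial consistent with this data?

Forward differences of the values at u = 0, 1, 2, 3, 4:
  f  : -3  -4  1  12  29
  Δ  : -1  5  11  17
  Δ^2: 6  6  6
  Δ^3: 0  0
  Δ^4: 0
The second differences are constant (6) and nonzero, while all higher differences vanish, so the minimal degree is 2.

2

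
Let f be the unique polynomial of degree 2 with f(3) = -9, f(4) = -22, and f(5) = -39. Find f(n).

f(n) = -2n^2 + n + 6

Using the Lagrange interpolation formula with nodes 3, 4, 5:
  L_0(n) = (n - 4)(n - 5) / 2
  L_1(n) = (n - 3)(n - 5) / -1
  L_2(n) = (n - 3)(n - 4) / 2
Then f(n) = -9·L_0(n) - 22·L_1(n) - 39·L_2(n).
Expanding and collecting terms gives f(n) = -2n^2 + n + 6.
Check: f(5) = -39. ✓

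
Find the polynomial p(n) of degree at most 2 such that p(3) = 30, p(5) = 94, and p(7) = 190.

Write p(n) = an^2 + bn + c. Substituting each data point gives a linear system:
  9a + 3b + c = 30
  25a + 5b + c = 94
  49a + 7b + c = 190
Solving the system yields a = 4, b = 0, c = -6.
So p(n) = 4n² - 6.
Check: p(7) = 190. ✓

p(n) = 4n^2 - 6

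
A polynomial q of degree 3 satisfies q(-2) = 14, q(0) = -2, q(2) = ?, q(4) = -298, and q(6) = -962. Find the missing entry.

On equispaced nodes a degree-3 polynomial has vanishing fourth forward difference, so
  q(-2) - 4·q(0) + 6·q(2) - 4·q(4) + q(6) = 0.
Substituting the known values and solving for q(2):
  6·q(2) = -252
  q(2) = -42.

-42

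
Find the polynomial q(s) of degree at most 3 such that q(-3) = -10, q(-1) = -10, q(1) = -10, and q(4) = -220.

q(s) = -2s^3 - 6s^2 + 2s - 4

Write q(s) = as^3 + bs^2 + cs + d. Substituting each data point gives a linear system:
  -27a + 9b - 3c + d = -10
  -a + b - c + d = -10
  a + b + c + d = -10
  64a + 16b + 4c + d = -220
Solving the system yields a = -2, b = -6, c = 2, d = -4.
So q(s) = -2s^3 - 6s^2 + 2s - 4.
Check: q(-3) = -10. ✓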